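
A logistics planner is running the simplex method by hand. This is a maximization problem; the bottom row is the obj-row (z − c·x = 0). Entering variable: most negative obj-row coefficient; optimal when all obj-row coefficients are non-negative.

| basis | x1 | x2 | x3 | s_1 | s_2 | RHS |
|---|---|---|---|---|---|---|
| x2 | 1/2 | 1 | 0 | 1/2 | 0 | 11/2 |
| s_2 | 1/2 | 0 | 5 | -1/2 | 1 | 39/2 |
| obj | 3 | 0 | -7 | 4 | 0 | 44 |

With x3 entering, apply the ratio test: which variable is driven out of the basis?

s_2

Column x3 entries and ratios — x2: 0 ≤ 0, skip; s_2: (39/2)/5 = 39/10.
Smallest ratio is 39/10 in the row of s_2, so s_2 leaves.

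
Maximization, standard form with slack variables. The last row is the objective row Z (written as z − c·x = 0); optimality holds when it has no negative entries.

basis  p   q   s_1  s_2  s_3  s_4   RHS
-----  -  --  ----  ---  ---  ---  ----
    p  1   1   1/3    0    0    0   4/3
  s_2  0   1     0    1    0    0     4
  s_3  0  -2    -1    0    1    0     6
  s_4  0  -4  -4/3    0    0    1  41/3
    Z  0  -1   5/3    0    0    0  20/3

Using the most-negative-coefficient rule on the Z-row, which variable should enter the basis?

q

Negative Z-row entries: q: -1.
The most negative is -1 in column q, so q enters.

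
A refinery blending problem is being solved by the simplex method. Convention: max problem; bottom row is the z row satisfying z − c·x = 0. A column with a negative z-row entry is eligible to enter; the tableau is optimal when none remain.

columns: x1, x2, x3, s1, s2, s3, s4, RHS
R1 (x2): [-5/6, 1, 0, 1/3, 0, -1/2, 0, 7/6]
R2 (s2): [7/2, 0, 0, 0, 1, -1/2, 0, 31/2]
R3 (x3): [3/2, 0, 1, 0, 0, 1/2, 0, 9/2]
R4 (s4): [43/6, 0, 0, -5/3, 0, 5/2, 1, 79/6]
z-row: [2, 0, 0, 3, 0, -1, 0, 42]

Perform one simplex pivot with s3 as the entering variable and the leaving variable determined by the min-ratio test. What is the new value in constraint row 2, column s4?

Ratio test on column s3 — row 1: entry -1/2 ≤ 0; row 2: entry -1/2 ≤ 0; row 3: (9/2)/(1/2) = 9; row 4: (79/6)/(5/2) = 79/15. Minimum is 79/15 at row 4 (s4 leaves); pivot element 5/2.
Divide row 4 by 5/2; eliminate column s3 from the other rows.
Row 2 update in column s4: 0 − (-1/2)·(2/5) = 1/5.

1/5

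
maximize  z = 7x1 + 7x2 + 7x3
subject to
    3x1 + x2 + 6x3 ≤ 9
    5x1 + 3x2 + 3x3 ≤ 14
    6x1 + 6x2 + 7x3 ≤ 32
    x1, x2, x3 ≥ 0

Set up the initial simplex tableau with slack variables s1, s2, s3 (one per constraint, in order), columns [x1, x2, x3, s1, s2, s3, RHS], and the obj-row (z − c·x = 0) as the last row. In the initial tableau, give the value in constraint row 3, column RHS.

32

The RHS of constraint 3 is b_3 = 32.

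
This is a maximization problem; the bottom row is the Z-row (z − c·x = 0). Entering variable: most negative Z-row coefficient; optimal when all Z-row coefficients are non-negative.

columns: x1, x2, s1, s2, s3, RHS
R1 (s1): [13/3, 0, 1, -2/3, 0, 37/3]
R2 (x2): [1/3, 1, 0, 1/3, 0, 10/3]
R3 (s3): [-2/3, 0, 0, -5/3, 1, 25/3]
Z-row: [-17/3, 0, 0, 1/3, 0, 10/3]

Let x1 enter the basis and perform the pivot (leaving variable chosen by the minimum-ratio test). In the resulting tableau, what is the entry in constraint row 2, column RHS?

Ratio test on column x1 — row 1: (37/3)/(13/3) = 37/13; row 2: (10/3)/(1/3) = 10; row 3: entry -2/3 ≤ 0. Minimum is 37/13 at row 1 (s1 leaves); pivot element 13/3.
Divide row 1 by 13/3; eliminate column x1 from the other rows.
Row 2 update in column RHS: 10/3 − (1/3)·(37/13) = 31/13.

31/13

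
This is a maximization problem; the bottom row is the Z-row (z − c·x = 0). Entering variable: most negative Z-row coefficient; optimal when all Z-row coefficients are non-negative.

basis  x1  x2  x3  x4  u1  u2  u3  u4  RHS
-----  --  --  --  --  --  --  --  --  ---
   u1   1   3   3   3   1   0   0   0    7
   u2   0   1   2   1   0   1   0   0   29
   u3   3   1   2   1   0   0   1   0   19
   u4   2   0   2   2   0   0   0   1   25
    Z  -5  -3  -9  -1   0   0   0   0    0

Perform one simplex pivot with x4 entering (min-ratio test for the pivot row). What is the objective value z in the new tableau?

7/3

Ratio test on column x4 — row 1: 7/3 = 7/3; row 2: 29/1 = 29; row 3: 19/1 = 19; row 4: 25/2 = 25/2. Minimum is 7/3 at row 1 (u1 leaves); pivot element 3.
Pivot on row 1; the Z-row RHS becomes 0 − (-1)·(7/3) = 7/3.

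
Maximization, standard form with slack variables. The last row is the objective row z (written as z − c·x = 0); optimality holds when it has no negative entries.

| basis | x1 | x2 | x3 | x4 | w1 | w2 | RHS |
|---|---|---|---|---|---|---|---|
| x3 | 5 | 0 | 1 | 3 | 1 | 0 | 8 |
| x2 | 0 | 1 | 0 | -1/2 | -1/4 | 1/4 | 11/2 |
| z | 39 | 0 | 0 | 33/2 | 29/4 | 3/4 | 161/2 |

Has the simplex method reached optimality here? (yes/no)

yes

Every z-row coefficient is ≥ 0, so the tableau is optimal.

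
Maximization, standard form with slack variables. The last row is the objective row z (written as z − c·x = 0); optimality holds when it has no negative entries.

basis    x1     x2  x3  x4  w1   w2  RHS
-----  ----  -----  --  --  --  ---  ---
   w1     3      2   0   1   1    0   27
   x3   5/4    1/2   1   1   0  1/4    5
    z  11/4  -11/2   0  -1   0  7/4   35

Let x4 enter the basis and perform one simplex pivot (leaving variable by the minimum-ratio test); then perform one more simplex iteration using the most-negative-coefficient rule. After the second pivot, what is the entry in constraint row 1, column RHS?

Ratio test on column x4 — row 1: 27/1 = 27; row 2: 5/1 = 5. Minimum is 5 at row 2 (x3 leaves); pivot element 1.
Divide row 2 by 1; eliminate column x4 from the other rows.
Second iteration: most negative z-row entry is -5 in column x2, so x2 enters.
Ratio test on column x2 — row 1: 22/(3/2) = 44/3; row 2: 5/(1/2) = 10. Minimum is 10 at row 2 (x4 leaves); pivot element 1/2.
Divide row 2 by 1/2; eliminate column x2 from the other rows.
After both pivots, the entry at constraint row 1, column RHS is 7.

7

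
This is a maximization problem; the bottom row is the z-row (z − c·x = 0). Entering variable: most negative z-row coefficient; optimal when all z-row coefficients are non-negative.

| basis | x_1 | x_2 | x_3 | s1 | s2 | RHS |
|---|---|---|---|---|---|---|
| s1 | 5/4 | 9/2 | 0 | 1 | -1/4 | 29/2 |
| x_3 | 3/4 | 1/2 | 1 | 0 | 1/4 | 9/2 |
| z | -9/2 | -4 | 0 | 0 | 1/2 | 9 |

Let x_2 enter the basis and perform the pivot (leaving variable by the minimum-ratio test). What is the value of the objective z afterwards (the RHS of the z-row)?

197/9

Ratio test on column x_2 — row 1: (29/2)/(9/2) = 29/9; row 2: (9/2)/(1/2) = 9. Minimum is 29/9 at row 1 (s1 leaves); pivot element 9/2.
Pivot on row 1; the z-row RHS becomes 9 − (-4)·(29/9) = 197/9.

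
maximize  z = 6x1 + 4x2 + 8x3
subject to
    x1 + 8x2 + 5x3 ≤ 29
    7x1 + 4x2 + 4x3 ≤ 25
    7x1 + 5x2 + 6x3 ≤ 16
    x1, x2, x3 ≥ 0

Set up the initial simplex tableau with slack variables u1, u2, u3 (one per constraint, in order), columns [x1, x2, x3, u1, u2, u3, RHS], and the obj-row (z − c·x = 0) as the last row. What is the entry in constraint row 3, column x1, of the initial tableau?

7

Constraint 3 has coefficient 7 on x1.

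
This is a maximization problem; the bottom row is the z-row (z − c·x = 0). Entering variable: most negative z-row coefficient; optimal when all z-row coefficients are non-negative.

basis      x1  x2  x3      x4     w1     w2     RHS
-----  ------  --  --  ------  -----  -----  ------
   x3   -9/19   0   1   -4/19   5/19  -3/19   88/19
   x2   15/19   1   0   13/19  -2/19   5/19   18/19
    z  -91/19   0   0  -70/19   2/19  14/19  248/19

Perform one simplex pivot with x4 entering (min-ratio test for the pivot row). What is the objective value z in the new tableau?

Ratio test on column x4 — row 1: entry -4/19 ≤ 0; row 2: (18/19)/(13/19) = 18/13. Minimum is 18/13 at row 2 (x2 leaves); pivot element 13/19.
Pivot on row 2; the z-row RHS becomes 248/19 − (-70/19)·(18/13) = 236/13.

236/13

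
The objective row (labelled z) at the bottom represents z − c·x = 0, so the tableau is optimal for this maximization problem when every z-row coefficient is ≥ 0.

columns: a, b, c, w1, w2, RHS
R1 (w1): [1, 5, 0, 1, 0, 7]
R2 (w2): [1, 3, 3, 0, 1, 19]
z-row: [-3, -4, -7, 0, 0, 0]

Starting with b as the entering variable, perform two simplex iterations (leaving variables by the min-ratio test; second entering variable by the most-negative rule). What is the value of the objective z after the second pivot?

602/15

Ratio test on column b — row 1: 7/5 = 7/5; row 2: 19/3 = 19/3. Minimum is 7/5 at row 1 (w1 leaves); pivot element 5.
Pivot on row 1; the z-row RHS becomes 0 − (-4)·(7/5) = 28/5.
Next entering variable (most negative z-row entry -7): c.
Ratio test on column c — row 1: entry 0 ≤ 0; row 2: (74/5)/3 = 74/15. Minimum is 74/15 at row 2 (w2 leaves); pivot element 3.
After the second pivot the z-row RHS is 28/5 − (-7)·(74/15) = 602/15.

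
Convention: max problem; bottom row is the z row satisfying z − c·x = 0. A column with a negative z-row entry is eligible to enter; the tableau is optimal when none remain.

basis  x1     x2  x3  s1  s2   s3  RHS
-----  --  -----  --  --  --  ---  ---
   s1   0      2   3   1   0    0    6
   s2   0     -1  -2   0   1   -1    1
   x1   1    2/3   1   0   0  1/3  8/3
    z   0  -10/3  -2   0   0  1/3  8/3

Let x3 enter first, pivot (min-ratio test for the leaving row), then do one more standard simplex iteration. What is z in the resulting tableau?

Ratio test on column x3 — row 1: 6/3 = 2; row 2: entry -2 ≤ 0; row 3: (8/3)/1 = 8/3. Minimum is 2 at row 1 (s1 leaves); pivot element 3.
Pivot on row 1; the z-row RHS becomes 8/3 − (-2)·2 = 20/3.
Next entering variable (most negative z-row entry -2): x2.
Ratio test on column x2 — row 1: 2/(2/3) = 3; row 2: 5/(1/3) = 15; row 3: entry 0 ≤ 0. Minimum is 3 at row 1 (x3 leaves); pivot element 2/3.
After the second pivot the z-row RHS is 20/3 − (-2)·3 = 38/3.

38/3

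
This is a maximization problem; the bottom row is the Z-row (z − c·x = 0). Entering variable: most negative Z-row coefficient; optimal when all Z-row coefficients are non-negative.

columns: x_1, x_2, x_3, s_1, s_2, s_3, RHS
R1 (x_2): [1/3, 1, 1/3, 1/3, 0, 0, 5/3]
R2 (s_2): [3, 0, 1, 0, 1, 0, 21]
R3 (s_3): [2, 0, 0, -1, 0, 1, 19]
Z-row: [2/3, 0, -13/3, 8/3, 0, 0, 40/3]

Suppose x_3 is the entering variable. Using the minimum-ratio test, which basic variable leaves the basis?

Column x_3 entries and ratios — x_2: (5/3)/(1/3) = 5; s_2: 21/1 = 21; s_3: 0 ≤ 0, skip.
Smallest ratio is 5 in the row of x_2, so x_2 leaves.

x_2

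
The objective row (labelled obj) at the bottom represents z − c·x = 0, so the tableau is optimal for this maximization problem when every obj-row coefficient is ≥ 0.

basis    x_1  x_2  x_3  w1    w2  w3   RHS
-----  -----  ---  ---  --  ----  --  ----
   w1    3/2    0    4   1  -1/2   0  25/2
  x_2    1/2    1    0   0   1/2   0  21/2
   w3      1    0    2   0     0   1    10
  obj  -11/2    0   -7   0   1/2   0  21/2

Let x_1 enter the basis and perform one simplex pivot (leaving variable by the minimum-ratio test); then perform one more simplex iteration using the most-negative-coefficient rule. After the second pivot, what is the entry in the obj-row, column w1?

1

Ratio test on column x_1 — row 1: (25/2)/(3/2) = 25/3; row 2: (21/2)/(1/2) = 21; row 3: 10/1 = 10. Minimum is 25/3 at row 1 (w1 leaves); pivot element 3/2.
Divide row 1 by 3/2; eliminate column x_1 from the other rows.
Second iteration: most negative obj-row entry is -4/3 in column w2, so w2 enters.
Ratio test on column w2 — row 1: entry -1/3 ≤ 0; row 2: (19/3)/(2/3) = 19/2; row 3: (5/3)/(1/3) = 5. Minimum is 5 at row 3 (w3 leaves); pivot element 1/3.
Divide row 3 by 1/3; eliminate column w2 from the other rows.
After both pivots, the entry at the obj-row, column w1 is 1.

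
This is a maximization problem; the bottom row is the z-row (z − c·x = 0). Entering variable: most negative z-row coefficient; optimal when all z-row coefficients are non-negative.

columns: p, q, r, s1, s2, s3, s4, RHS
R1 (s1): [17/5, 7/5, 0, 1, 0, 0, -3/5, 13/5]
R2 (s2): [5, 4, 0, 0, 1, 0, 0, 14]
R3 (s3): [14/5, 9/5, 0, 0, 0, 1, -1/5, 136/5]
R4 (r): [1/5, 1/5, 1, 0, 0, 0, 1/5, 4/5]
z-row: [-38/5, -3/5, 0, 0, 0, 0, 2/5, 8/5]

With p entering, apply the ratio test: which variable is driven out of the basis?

Column p entries and ratios — s1: (13/5)/(17/5) = 13/17; s2: 14/5 = 14/5; s3: (136/5)/(14/5) = 68/7; r: (4/5)/(1/5) = 4.
Smallest ratio is 13/17 in the row of s1, so s1 leaves.

s1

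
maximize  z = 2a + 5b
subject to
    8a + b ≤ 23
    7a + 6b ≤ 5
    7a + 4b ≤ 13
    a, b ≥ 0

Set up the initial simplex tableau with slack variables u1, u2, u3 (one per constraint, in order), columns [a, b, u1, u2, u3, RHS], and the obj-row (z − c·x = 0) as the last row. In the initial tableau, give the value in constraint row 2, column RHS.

The RHS of constraint 2 is b_2 = 5.

5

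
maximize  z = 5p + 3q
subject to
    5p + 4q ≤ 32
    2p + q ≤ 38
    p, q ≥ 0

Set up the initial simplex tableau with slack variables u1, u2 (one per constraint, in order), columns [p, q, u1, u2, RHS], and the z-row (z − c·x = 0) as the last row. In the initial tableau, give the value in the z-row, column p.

-5

The z-row carries the negated objective coefficients: the p entry is -5.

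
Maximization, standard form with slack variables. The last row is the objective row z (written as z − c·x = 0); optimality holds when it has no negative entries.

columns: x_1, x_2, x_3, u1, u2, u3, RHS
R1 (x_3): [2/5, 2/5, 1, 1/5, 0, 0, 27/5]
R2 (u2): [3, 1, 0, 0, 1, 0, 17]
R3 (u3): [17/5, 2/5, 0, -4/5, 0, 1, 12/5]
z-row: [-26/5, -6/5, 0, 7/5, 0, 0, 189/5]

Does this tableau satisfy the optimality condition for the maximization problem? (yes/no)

no

The z-row has a negative entry -26/5 in column x_1, so it is not optimal.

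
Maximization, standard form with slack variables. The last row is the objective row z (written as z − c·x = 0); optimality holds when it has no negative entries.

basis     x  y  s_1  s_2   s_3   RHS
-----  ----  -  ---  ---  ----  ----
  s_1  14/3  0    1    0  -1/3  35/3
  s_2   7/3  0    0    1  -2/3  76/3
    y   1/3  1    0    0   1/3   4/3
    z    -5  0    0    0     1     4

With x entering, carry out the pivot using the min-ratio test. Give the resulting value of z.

33/2

Ratio test on column x — row 1: (35/3)/(14/3) = 5/2; row 2: (76/3)/(7/3) = 76/7; row 3: (4/3)/(1/3) = 4. Minimum is 5/2 at row 1 (s_1 leaves); pivot element 14/3.
Pivot on row 1; the z-row RHS becomes 4 − (-5)·(5/2) = 33/2.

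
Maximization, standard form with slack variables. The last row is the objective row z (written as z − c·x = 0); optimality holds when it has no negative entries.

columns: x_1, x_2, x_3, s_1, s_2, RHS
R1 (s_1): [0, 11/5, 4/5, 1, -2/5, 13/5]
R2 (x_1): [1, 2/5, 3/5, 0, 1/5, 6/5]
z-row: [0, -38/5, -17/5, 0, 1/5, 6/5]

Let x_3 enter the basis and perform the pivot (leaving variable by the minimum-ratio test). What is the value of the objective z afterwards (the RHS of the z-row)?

8

Ratio test on column x_3 — row 1: (13/5)/(4/5) = 13/4; row 2: (6/5)/(3/5) = 2. Minimum is 2 at row 2 (x_1 leaves); pivot element 3/5.
Pivot on row 2; the z-row RHS becomes 6/5 − (-17/5)·2 = 8.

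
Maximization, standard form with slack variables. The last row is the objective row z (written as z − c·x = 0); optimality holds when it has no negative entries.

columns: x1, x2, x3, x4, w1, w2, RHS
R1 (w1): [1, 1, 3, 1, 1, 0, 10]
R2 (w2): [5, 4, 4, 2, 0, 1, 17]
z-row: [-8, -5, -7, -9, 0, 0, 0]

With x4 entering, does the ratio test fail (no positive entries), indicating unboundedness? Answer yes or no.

Column x4 has positive entries in row(s) 1, 2, so the ratio test bounds it — not unbounded.

no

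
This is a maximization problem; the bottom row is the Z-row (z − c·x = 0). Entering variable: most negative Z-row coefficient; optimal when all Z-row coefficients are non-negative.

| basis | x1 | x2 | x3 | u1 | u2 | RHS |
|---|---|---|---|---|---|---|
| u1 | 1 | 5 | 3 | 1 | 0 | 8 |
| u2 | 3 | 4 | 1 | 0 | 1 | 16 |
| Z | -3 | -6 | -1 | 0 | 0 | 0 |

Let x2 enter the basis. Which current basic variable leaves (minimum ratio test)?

Column x2 entries and ratios — u1: 8/5 = 8/5; u2: 16/4 = 4.
Smallest ratio is 8/5 in the row of u1, so u1 leaves.

u1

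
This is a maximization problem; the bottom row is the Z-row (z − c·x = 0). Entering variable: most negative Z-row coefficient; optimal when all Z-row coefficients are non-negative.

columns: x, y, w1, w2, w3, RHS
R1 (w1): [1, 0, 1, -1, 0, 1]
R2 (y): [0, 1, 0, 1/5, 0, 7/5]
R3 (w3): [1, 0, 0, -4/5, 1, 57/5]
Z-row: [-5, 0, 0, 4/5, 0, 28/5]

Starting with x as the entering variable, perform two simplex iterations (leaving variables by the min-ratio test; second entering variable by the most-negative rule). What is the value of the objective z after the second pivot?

Ratio test on column x — row 1: 1/1 = 1; row 2: entry 0 ≤ 0; row 3: (57/5)/1 = 57/5. Minimum is 1 at row 1 (w1 leaves); pivot element 1.
Pivot on row 1; the Z-row RHS becomes 28/5 − (-5)·1 = 53/5.
Next entering variable (most negative Z-row entry -21/5): w2.
Ratio test on column w2 — row 1: entry -1 ≤ 0; row 2: (7/5)/(1/5) = 7; row 3: (52/5)/(1/5) = 52. Minimum is 7 at row 2 (y leaves); pivot element 1/5.
After the second pivot the Z-row RHS is 53/5 − (-21/5)·7 = 40.

40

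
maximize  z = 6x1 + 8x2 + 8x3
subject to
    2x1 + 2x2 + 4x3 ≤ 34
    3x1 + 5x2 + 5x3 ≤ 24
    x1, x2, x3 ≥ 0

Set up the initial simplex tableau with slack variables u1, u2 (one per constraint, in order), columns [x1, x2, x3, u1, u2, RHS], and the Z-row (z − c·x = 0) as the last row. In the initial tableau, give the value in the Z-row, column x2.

-8

The Z-row carries the negated objective coefficients: the x2 entry is -8.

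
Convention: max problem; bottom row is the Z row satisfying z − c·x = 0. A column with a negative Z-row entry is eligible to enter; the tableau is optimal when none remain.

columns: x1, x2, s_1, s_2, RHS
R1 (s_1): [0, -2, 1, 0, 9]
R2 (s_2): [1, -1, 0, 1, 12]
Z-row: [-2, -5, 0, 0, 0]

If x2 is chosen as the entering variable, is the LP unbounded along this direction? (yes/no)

Every constraint-row entry in column x2 is ≤ 0, so increasing x2 is unbounded.

yes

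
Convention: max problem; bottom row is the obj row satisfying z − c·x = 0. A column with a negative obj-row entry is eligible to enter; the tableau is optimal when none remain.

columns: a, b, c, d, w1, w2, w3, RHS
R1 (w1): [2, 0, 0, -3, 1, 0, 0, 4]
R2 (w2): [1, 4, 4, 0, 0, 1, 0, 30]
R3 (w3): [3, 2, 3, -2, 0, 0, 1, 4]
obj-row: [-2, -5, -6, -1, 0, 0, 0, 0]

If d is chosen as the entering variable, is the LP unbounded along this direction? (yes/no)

Every constraint-row entry in column d is ≤ 0, so increasing d is unbounded.

yes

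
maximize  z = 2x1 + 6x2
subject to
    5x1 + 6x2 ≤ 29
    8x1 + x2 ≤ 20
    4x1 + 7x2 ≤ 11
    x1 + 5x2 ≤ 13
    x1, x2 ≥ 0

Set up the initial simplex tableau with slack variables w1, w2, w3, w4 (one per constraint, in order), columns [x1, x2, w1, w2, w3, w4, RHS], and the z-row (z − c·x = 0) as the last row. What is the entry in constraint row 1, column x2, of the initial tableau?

Constraint 1 has coefficient 6 on x2.

6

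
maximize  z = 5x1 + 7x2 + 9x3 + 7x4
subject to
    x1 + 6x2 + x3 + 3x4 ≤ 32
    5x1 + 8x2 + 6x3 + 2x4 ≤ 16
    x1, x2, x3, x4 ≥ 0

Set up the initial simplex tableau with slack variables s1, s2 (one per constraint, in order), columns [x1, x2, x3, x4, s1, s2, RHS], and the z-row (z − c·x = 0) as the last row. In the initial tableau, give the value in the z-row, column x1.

-5

The z-row carries the negated objective coefficients: the x1 entry is -5.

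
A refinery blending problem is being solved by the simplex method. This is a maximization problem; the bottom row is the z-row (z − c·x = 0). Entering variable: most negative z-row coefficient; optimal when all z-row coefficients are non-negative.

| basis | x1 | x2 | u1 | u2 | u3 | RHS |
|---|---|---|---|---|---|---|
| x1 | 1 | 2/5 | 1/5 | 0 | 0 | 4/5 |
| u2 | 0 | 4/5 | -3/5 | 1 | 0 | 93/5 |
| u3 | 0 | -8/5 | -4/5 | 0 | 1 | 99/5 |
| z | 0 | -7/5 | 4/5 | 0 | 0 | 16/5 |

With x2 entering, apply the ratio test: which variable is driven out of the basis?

x1

Column x2 entries and ratios — x1: (4/5)/(2/5) = 2; u2: (93/5)/(4/5) = 93/4; u3: -8/5 ≤ 0, skip.
Smallest ratio is 2 in the row of x1, so x1 leaves.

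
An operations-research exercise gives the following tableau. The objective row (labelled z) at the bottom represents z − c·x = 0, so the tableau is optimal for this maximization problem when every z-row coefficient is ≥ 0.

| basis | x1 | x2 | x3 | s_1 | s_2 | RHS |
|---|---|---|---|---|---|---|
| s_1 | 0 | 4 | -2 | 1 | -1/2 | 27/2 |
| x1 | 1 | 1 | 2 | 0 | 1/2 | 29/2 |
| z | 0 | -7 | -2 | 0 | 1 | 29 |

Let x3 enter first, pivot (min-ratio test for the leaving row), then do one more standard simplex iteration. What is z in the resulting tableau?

Ratio test on column x3 — row 1: entry -2 ≤ 0; row 2: (29/2)/2 = 29/4. Minimum is 29/4 at row 2 (x1 leaves); pivot element 2.
Pivot on row 2; the z-row RHS becomes 29 − (-2)·(29/4) = 87/2.
Next entering variable (most negative z-row entry -6): x2.
Ratio test on column x2 — row 1: 28/5 = 28/5; row 2: (29/4)/(1/2) = 29/2. Minimum is 28/5 at row 1 (s_1 leaves); pivot element 5.
After the second pivot the z-row RHS is 87/2 − (-6)·(28/5) = 771/10.

771/10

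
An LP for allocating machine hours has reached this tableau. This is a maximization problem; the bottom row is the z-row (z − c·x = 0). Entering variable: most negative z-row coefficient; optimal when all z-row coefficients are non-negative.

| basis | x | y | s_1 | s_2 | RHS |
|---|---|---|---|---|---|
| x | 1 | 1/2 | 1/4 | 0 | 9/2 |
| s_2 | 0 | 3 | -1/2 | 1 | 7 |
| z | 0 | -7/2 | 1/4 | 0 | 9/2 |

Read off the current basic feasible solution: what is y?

0

y is not in the basis, so in the current basic feasible solution y = 0.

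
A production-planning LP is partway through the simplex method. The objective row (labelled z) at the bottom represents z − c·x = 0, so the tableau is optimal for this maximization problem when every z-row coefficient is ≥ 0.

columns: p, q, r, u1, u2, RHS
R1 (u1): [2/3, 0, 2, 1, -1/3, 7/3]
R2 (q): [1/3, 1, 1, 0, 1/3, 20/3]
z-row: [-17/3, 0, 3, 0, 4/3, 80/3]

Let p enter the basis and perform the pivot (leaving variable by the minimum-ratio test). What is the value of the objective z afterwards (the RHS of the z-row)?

93/2

Ratio test on column p — row 1: (7/3)/(2/3) = 7/2; row 2: (20/3)/(1/3) = 20. Minimum is 7/2 at row 1 (u1 leaves); pivot element 2/3.
Pivot on row 1; the z-row RHS becomes 80/3 − (-17/3)·(7/2) = 93/2.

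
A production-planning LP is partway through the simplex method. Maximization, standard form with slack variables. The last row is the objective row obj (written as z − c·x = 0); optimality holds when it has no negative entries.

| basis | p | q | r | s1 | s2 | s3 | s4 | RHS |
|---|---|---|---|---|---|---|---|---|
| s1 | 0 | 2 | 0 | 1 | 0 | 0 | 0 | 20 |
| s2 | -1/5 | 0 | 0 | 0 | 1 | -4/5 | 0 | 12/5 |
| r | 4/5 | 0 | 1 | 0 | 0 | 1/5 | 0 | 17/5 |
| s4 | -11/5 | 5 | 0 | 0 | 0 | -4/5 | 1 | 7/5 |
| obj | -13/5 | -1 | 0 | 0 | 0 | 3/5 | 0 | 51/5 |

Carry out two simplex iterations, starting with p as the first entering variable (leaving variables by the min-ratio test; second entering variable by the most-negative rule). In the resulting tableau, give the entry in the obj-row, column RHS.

117/5

Ratio test on column p — row 1: entry 0 ≤ 0; row 2: entry -1/5 ≤ 0; row 3: (17/5)/(4/5) = 17/4; row 4: entry -11/5 ≤ 0. Minimum is 17/4 at row 3 (r leaves); pivot element 4/5.
Divide row 3 by 4/5; eliminate column p from the other rows.
Second iteration: most negative obj-row entry is -1 in column q, so q enters.
Ratio test on column q — row 1: 20/2 = 10; row 2: entry 0 ≤ 0; row 3: entry 0 ≤ 0; row 4: (43/4)/5 = 43/20. Minimum is 43/20 at row 4 (s4 leaves); pivot element 5.
Divide row 4 by 5; eliminate column q from the other rows.
After both pivots, the entry at the obj-row, column RHS is 117/5.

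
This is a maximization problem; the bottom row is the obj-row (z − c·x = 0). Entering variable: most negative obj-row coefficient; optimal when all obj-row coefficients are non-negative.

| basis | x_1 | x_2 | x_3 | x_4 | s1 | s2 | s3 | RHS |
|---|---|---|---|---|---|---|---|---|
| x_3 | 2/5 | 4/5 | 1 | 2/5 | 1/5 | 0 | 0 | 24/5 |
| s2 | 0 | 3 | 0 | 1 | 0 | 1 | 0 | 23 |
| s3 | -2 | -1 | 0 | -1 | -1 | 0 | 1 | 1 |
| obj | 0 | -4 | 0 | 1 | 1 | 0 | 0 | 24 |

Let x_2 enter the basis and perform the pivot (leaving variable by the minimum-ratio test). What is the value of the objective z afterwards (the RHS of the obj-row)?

48

Ratio test on column x_2 — row 1: (24/5)/(4/5) = 6; row 2: 23/3 = 23/3; row 3: entry -1 ≤ 0. Minimum is 6 at row 1 (x_3 leaves); pivot element 4/5.
Pivot on row 1; the obj-row RHS becomes 24 − (-4)·6 = 48.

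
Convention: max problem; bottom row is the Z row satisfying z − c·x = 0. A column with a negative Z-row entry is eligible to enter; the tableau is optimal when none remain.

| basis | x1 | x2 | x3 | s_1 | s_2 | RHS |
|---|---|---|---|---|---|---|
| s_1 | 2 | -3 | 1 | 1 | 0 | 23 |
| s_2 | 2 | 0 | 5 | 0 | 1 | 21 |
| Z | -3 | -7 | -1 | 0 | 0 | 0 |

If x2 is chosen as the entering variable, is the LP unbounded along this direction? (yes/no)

Every constraint-row entry in column x2 is ≤ 0, so increasing x2 is unbounded.

yes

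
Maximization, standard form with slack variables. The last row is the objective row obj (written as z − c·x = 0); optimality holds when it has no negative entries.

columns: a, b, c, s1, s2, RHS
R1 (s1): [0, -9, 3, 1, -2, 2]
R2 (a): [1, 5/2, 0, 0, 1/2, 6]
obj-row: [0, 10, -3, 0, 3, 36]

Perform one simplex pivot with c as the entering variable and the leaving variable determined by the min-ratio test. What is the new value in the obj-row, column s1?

1

Ratio test on column c — row 1: 2/3 = 2/3; row 2: entry 0 ≤ 0. Minimum is 2/3 at row 1 (s1 leaves); pivot element 3.
Divide row 1 by 3; eliminate column c from the other rows.
obj-row update in column s1: 0 − (-3)·(1/3) = 1.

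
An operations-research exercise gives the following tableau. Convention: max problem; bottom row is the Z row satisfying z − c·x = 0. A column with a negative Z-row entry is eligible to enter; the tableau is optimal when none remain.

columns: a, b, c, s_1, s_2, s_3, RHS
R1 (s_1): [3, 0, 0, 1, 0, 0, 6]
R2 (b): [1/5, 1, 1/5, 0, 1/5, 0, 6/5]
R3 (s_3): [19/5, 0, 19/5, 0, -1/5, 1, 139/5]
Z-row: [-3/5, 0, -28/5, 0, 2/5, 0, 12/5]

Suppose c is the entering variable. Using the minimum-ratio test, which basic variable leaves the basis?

b

Column c entries and ratios — s_1: 0 ≤ 0, skip; b: (6/5)/(1/5) = 6; s_3: (139/5)/(19/5) = 139/19.
Smallest ratio is 6 in the row of b, so b leaves.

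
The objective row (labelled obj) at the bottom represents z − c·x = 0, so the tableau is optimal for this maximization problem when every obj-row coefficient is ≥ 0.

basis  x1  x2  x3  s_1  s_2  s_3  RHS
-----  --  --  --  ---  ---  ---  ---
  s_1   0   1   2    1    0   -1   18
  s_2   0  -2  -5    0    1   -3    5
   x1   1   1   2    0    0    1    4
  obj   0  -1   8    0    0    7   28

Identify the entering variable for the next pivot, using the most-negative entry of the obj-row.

x2

Negative obj-row entries: x2: -1.
The most negative is -1 in column x2, so x2 enters.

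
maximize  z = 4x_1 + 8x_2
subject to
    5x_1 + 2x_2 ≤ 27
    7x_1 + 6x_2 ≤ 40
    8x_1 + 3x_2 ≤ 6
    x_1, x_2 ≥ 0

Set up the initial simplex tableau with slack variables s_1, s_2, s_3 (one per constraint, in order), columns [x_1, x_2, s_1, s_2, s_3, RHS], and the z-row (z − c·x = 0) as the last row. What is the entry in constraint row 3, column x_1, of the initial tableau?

8

Constraint 3 has coefficient 8 on x_1.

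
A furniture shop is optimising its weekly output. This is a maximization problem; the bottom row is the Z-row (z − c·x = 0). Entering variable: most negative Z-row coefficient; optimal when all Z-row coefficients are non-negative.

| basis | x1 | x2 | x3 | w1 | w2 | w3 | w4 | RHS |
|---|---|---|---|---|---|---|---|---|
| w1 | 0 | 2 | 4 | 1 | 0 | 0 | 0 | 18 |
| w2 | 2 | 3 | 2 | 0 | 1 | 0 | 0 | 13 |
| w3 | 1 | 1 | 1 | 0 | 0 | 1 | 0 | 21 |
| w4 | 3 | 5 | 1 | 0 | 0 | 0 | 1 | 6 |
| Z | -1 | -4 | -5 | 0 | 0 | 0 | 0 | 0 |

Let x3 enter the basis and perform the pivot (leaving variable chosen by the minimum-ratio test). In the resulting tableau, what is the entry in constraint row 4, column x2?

Ratio test on column x3 — row 1: 18/4 = 9/2; row 2: 13/2 = 13/2; row 3: 21/1 = 21; row 4: 6/1 = 6. Minimum is 9/2 at row 1 (w1 leaves); pivot element 4.
Divide row 1 by 4; eliminate column x3 from the other rows.
Row 4 update in column x2: 5 − 1·(1/2) = 9/2.

9/2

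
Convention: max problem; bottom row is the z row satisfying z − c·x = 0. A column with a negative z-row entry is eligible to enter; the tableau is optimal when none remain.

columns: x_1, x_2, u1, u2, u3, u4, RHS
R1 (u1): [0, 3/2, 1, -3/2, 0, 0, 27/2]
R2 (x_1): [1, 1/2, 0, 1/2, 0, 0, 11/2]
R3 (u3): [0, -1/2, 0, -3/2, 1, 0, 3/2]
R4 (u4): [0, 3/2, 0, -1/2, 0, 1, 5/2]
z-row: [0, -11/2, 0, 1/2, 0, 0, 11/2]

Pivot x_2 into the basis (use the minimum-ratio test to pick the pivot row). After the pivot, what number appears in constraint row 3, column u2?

-5/3

Ratio test on column x_2 — row 1: (27/2)/(3/2) = 9; row 2: (11/2)/(1/2) = 11; row 3: entry -1/2 ≤ 0; row 4: (5/2)/(3/2) = 5/3. Minimum is 5/3 at row 4 (u4 leaves); pivot element 3/2.
Divide row 4 by 3/2; eliminate column x_2 from the other rows.
Row 3 update in column u2: -3/2 − (-1/2)·(-1/3) = -5/3.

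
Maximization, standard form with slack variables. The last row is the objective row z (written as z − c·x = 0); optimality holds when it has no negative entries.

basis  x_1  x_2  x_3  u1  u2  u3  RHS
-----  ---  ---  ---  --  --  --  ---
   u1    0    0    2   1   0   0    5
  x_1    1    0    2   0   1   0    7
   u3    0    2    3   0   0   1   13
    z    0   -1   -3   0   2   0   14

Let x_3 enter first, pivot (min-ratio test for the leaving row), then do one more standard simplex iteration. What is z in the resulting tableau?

97/4

Ratio test on column x_3 — row 1: 5/2 = 5/2; row 2: 7/2 = 7/2; row 3: 13/3 = 13/3. Minimum is 5/2 at row 1 (u1 leaves); pivot element 2.
Pivot on row 1; the z-row RHS becomes 14 − (-3)·(5/2) = 43/2.
Next entering variable (most negative z-row entry -1): x_2.
Ratio test on column x_2 — row 1: entry 0 ≤ 0; row 2: entry 0 ≤ 0; row 3: (11/2)/2 = 11/4. Minimum is 11/4 at row 3 (u3 leaves); pivot element 2.
After the second pivot the z-row RHS is 43/2 − (-1)·(11/4) = 97/4.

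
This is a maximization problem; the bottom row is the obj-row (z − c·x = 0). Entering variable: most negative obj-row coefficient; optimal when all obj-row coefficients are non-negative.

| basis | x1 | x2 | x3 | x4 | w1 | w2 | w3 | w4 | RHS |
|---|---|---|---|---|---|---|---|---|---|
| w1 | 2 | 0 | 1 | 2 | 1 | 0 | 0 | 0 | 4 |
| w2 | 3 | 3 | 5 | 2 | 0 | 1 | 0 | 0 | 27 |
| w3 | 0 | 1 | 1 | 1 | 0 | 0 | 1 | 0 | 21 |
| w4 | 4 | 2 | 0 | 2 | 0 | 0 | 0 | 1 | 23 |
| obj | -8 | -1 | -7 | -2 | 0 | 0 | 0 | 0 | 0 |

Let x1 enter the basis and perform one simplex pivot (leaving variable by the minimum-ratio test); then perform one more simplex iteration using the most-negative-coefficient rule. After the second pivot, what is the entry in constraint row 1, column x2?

0

Ratio test on column x1 — row 1: 4/2 = 2; row 2: 27/3 = 9; row 3: entry 0 ≤ 0; row 4: 23/4 = 23/4. Minimum is 2 at row 1 (w1 leaves); pivot element 2.
Divide row 1 by 2; eliminate column x1 from the other rows.
Second iteration: most negative obj-row entry is -3 in column x3, so x3 enters.
Ratio test on column x3 — row 1: 2/(1/2) = 4; row 2: 21/(7/2) = 6; row 3: 21/1 = 21; row 4: entry -2 ≤ 0. Minimum is 4 at row 1 (x1 leaves); pivot element 1/2.
Divide row 1 by 1/2; eliminate column x3 from the other rows.
After both pivots, the entry at constraint row 1, column x2 is 0.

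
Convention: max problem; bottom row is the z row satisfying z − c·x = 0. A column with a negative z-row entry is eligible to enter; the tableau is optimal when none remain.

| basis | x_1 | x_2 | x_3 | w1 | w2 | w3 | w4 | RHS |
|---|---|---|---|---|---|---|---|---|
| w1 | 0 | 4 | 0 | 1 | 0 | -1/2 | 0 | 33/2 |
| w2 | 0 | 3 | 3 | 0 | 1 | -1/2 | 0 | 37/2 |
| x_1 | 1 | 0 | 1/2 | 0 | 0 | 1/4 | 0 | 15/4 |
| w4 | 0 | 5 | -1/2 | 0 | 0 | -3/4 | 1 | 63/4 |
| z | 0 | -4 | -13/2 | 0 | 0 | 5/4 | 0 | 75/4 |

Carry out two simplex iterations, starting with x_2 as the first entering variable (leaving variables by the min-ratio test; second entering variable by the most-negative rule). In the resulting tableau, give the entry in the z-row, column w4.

Ratio test on column x_2 — row 1: (33/2)/4 = 33/8; row 2: (37/2)/3 = 37/6; row 3: entry 0 ≤ 0; row 4: (63/4)/5 = 63/20. Minimum is 63/20 at row 4 (w4 leaves); pivot element 5.
Divide row 4 by 5; eliminate column x_2 from the other rows.
Second iteration: most negative z-row entry is -69/10 in column x_3, so x_3 enters.
Ratio test on column x_3 — row 1: (39/10)/(2/5) = 39/4; row 2: (181/20)/(33/10) = 181/66; row 3: (15/4)/(1/2) = 15/2; row 4: entry -1/10 ≤ 0. Minimum is 181/66 at row 2 (w2 leaves); pivot element 33/10.
Divide row 2 by 33/10; eliminate column x_3 from the other rows.
After both pivots, the entry at the z-row, column w4 is -5/11.

-5/11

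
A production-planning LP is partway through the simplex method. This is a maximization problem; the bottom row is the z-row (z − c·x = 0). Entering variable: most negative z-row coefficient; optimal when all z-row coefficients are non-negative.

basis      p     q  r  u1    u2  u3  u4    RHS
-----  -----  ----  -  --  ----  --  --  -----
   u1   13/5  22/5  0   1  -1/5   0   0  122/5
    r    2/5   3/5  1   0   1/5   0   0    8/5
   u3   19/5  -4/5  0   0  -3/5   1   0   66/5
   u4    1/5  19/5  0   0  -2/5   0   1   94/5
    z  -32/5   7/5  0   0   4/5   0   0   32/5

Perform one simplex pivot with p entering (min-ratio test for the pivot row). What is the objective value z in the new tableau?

Ratio test on column p — row 1: (122/5)/(13/5) = 122/13; row 2: (8/5)/(2/5) = 4; row 3: (66/5)/(19/5) = 66/19; row 4: (94/5)/(1/5) = 94. Minimum is 66/19 at row 3 (u3 leaves); pivot element 19/5.
Pivot on row 3; the z-row RHS becomes 32/5 − (-32/5)·(66/19) = 544/19.

544/19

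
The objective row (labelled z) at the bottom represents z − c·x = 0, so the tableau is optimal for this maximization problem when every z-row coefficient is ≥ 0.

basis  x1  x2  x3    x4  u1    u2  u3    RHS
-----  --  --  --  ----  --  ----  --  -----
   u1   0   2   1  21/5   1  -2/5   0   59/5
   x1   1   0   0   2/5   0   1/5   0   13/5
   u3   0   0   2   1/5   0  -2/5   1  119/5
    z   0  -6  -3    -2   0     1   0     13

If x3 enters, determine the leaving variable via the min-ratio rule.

Column x3 entries and ratios — u1: (59/5)/1 = 59/5; x1: 0 ≤ 0, skip; u3: (119/5)/2 = 119/10.
Smallest ratio is 59/5 in the row of u1, so u1 leaves.

u1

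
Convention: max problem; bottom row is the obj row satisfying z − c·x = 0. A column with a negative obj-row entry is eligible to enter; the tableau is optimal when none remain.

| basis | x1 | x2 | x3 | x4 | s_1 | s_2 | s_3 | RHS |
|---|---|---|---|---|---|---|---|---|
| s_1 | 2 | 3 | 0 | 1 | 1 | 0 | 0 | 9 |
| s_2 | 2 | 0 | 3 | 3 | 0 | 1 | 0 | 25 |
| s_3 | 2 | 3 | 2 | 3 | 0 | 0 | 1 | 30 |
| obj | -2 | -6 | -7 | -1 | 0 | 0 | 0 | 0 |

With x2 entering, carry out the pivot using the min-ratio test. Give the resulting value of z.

18

Ratio test on column x2 — row 1: 9/3 = 3; row 2: entry 0 ≤ 0; row 3: 30/3 = 10. Minimum is 3 at row 1 (s_1 leaves); pivot element 3.
Pivot on row 1; the obj-row RHS becomes 0 − (-6)·3 = 18.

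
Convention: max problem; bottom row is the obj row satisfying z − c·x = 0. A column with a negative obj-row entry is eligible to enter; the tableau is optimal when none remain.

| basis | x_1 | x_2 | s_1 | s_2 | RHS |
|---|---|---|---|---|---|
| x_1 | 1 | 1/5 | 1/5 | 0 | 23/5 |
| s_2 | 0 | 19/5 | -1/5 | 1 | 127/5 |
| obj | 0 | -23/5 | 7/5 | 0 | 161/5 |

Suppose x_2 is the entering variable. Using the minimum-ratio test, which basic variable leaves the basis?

Column x_2 entries and ratios — x_1: (23/5)/(1/5) = 23; s_2: (127/5)/(19/5) = 127/19.
Smallest ratio is 127/19 in the row of s_2, so s_2 leaves.

s_2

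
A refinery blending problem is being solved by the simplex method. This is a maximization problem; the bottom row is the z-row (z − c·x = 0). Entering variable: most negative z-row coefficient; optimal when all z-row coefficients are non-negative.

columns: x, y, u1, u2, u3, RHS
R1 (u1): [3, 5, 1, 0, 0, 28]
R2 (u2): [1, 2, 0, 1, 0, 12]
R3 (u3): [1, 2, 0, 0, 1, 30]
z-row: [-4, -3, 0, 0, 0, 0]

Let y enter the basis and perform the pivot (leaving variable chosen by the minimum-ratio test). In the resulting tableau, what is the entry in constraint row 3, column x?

-1/5

Ratio test on column y — row 1: 28/5 = 28/5; row 2: 12/2 = 6; row 3: 30/2 = 15. Minimum is 28/5 at row 1 (u1 leaves); pivot element 5.
Divide row 1 by 5; eliminate column y from the other rows.
Row 3 update in column x: 1 − 2·(3/5) = -1/5.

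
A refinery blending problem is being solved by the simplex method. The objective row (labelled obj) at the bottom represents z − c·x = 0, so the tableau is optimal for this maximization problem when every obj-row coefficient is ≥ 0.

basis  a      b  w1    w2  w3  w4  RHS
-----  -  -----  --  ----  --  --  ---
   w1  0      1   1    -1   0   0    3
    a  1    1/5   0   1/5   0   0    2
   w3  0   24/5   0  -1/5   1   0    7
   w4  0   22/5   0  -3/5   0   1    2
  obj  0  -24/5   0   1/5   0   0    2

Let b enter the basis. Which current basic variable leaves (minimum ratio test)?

w4

Column b entries and ratios — w1: 3/1 = 3; a: 2/(1/5) = 10; w3: 7/(24/5) = 35/24; w4: 2/(22/5) = 5/11.
Smallest ratio is 5/11 in the row of w4, so w4 leaves.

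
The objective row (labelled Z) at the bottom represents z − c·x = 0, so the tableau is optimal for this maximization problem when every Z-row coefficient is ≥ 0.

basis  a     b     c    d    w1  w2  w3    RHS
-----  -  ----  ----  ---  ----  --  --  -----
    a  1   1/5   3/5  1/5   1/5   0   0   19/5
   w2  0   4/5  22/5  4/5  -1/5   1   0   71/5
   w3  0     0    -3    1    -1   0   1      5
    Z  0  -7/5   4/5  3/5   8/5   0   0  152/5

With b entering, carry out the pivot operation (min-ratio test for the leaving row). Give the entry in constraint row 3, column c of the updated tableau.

Ratio test on column b — row 1: (19/5)/(1/5) = 19; row 2: (71/5)/(4/5) = 71/4; row 3: entry 0 ≤ 0. Minimum is 71/4 at row 2 (w2 leaves); pivot element 4/5.
Divide row 2 by 4/5; eliminate column b from the other rows.
Row 3 update in column c: -3 − 0·(11/2) = -3.

-3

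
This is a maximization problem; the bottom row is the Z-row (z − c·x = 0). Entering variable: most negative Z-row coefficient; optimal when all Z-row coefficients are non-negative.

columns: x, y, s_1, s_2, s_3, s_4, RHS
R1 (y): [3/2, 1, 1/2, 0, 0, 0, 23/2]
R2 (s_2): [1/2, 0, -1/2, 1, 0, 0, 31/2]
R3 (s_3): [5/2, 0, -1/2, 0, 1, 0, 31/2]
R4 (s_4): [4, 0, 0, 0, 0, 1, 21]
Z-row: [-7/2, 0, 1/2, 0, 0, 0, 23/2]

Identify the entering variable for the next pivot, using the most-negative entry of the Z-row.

x

Negative Z-row entries: x: -7/2.
The most negative is -7/2 in column x, so x enters.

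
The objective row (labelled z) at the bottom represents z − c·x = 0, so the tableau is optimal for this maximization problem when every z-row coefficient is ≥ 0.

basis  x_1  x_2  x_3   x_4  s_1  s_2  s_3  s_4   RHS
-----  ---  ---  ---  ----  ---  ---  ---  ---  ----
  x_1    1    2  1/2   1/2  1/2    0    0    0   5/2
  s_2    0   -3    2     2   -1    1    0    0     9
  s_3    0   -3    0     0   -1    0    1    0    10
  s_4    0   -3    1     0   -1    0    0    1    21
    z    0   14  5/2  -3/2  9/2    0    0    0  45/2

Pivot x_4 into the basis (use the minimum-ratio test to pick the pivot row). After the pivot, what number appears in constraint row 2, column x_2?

Ratio test on column x_4 — row 1: (5/2)/(1/2) = 5; row 2: 9/2 = 9/2; row 3: entry 0 ≤ 0; row 4: entry 0 ≤ 0. Minimum is 9/2 at row 2 (s_2 leaves); pivot element 2.
Divide row 2 by 2; eliminate column x_4 from the other rows.
In the new row 2, the x_2 entry is the old entry divided by the pivot: (-3)/2 = -3/2.

-3/2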